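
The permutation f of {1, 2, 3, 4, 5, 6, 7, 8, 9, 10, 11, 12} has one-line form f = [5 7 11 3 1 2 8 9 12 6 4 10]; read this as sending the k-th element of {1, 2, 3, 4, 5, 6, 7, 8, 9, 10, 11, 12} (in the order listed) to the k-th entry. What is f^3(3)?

3

Tracing 3 → 11 → … returns to 3 after 3 steps, so 3 lies in a 3-cycle (3, 11, 4).
Powers repeat with period 3 on this cycle, and 3 mod 3 = 0, so f^3(3) = f^0(3).
So f^3(3) = 3.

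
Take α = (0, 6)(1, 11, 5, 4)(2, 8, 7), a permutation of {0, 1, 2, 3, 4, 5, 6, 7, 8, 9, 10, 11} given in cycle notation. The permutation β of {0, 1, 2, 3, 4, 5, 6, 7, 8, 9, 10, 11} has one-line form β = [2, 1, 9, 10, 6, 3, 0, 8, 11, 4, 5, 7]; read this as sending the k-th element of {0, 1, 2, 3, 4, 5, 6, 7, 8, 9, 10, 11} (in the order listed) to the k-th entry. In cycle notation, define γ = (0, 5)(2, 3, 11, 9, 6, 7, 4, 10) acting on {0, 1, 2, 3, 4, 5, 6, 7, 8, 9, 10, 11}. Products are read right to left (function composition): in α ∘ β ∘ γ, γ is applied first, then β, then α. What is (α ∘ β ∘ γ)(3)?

2

Chase 3: γ(3) = 11; β(11) = 7; α(7) = 2. Hence (α ∘ β ∘ γ)(3) = 2.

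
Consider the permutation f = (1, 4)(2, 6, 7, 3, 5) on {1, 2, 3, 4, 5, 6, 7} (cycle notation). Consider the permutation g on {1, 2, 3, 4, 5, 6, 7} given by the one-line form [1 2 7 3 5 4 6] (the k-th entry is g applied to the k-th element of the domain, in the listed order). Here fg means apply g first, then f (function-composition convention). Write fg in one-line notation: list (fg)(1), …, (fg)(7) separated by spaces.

4 6 3 5 2 1 7

For each element, apply g then f: 1 → 1 → 4; 2 → 2 → 6; 3 → 7 → 3; 4 → 3 → 5; 5 → 5 → 2; 6 → 4 → 1; 7 → 6 → 7.
So fg in one-line form is 4 6 3 5 2 1 7.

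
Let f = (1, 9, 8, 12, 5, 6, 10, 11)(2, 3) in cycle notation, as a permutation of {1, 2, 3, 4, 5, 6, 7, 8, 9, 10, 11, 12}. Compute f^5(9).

9 lies in the 8-cycle (1, 9, 8, 12, 5, 6, 10, 11).
Stepping 5 places around the cycle: 9 → 8 → 12 → 5 → 6 → 10.

10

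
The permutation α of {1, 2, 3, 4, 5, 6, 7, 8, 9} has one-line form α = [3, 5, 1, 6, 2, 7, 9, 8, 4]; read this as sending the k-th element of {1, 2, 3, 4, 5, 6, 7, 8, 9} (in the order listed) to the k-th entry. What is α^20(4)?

4

Tracing 4 → 6 → … returns to 4 after 4 steps, so 4 lies in a 4-cycle (4, 6, 7, 9).
On a 4-cycle, α^4 is the identity, so α^20 = α^0 there (20 ≡ 0 mod 4).
So α^20(4) = 4.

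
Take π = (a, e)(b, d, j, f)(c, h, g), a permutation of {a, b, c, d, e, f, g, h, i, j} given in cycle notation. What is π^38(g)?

h

g lies in the 3-cycle (c, h, g).
Since the cycle has length 3, π^38 acts on it the same as π^2 (38 mod 3 = 2).
Stepping 2 places around the cycle: g → c → h.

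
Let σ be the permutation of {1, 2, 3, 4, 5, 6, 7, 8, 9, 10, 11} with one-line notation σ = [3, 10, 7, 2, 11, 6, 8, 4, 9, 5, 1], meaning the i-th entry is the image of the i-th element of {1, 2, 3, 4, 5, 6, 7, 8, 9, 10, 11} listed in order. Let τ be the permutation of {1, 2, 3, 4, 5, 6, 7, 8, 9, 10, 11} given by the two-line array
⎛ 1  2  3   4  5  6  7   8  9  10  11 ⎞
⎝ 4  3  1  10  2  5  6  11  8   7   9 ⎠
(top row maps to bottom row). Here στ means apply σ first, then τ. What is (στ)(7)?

First apply σ: σ(7) = 8, then τ(8) = 11. Thus (στ)(7) = 11.

11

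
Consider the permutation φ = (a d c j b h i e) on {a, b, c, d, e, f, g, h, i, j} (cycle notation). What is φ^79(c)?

c lies in the 8-cycle (a d c j b h i e).
On an 8-cycle, φ^8 is the identity, so φ^79 = φ^7 there (79 ≡ 7 mod 8).
Advancing 7 steps from c: c → j → b → h → i → e → a → d.

d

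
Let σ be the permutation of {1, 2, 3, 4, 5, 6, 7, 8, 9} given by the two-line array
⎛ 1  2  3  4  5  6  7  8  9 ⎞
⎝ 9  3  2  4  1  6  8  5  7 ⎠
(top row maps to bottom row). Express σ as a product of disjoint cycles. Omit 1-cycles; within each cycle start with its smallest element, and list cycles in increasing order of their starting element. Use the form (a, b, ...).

(1, 9, 7, 8, 5)(2, 3)

Start at 1 and follow images: 1 → 9 → 7 → 8 → 5 → 1, giving the cycle (1, 9, 7, 8, 5).
Repeating from the next unused element and collecting all non-trivial cycles gives (1, 9, 7, 8, 5)(2, 3).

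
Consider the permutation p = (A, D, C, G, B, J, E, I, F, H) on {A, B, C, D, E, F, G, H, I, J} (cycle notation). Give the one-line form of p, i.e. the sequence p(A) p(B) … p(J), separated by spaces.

D J G C I H B A F E

Image by image: A↦D, B↦J, C↦G, D↦C, E↦I, F↦H, G↦B, H↦A, I↦F, J↦E.
Listing these in domain order gives D J G C I H B A F E.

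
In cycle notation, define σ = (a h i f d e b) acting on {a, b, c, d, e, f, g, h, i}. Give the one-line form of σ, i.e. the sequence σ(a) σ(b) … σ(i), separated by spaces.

h a c e b d g i f

Each element maps to the next entry in its cycle (wrapping to the front): a↦h, b↦a, c↦c, d↦e, e↦b, f↦d, g↦g, h↦i, i↦f.
Listing these in domain order gives h a c e b d g i f.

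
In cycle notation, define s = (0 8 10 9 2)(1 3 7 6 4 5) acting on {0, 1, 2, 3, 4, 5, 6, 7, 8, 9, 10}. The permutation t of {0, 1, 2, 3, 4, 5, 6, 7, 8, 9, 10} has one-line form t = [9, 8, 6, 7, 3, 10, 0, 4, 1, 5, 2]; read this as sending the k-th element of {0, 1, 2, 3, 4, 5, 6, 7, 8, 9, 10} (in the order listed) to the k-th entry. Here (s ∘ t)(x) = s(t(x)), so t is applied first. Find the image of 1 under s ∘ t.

10

First apply t: t(1) = 8, then s(8) = 10. Thus (s ∘ t)(1) = 10.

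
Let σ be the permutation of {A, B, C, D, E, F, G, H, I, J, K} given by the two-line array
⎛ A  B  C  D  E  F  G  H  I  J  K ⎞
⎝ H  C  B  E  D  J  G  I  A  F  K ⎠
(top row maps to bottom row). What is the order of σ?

Writing σ as disjoint cycles, the cycle lengths are 3, 2, 2, 2, 1, 1.
The order of σ is the least common multiple of its cycle lengths: lcm(3, 2, 2, 2) = 6.

6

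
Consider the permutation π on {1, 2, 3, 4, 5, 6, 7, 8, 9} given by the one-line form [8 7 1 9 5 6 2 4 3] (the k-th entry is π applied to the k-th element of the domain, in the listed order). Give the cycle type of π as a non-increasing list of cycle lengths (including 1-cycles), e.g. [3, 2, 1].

[5, 2, 1, 1]

The disjoint cycles are (1 8 4 9 3)(2 7)(5)(6), with lengths 5, 2, 1, 1 in non-increasing order.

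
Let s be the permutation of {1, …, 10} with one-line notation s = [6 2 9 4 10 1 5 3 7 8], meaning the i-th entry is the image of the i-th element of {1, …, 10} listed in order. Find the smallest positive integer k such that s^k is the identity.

6

Writing s as disjoint cycles, the cycle lengths are 6, 2, 1, 1.
The order is lcm(6, 2) = 6.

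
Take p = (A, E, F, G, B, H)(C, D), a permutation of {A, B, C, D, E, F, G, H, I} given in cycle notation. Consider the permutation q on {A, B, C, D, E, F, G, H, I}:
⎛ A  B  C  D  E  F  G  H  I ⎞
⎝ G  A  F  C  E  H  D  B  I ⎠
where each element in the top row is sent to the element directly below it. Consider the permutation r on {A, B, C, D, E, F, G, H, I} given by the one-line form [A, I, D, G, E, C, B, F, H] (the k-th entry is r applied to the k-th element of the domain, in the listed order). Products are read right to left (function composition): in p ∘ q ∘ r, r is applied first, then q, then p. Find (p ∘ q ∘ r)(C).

D

(p ∘ q ∘ r)(C) = p(q(r(C))). r(C) = D, then q(D) = C, then p(C) = D, so the result is D.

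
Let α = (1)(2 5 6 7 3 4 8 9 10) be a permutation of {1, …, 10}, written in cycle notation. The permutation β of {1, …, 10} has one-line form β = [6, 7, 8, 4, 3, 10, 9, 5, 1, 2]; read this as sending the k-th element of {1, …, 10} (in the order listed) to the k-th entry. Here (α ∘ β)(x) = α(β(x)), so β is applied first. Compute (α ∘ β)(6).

2

First apply β: β(6) = 10, then α(10) = 2. Thus (α ∘ β)(6) = 2.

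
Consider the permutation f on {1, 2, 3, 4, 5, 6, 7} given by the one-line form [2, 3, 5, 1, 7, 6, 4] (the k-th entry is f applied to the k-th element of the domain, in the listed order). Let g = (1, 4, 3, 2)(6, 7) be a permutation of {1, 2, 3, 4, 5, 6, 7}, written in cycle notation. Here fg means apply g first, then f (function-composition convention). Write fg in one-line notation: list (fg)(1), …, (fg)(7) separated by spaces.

For each element, apply g then f: 1 → 4 → 1; 2 → 1 → 2; 3 → 2 → 3; 4 → 3 → 5; 5 → 5 → 7; 6 → 7 → 4; 7 → 6 → 6.
Collecting the images, fg = [1 2 3 5 7 4 6].

1 2 3 5 7 4 6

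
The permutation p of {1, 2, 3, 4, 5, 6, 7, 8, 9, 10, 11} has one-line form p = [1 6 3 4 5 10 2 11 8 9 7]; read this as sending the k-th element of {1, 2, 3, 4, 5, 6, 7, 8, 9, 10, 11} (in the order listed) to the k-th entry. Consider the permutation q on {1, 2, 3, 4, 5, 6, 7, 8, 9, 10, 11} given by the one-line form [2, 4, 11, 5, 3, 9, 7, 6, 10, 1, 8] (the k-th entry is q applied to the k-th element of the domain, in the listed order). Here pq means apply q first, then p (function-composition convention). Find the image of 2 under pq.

q(2) = 4, then p(4) = 4; composing gives (pq)(2) = 4.

4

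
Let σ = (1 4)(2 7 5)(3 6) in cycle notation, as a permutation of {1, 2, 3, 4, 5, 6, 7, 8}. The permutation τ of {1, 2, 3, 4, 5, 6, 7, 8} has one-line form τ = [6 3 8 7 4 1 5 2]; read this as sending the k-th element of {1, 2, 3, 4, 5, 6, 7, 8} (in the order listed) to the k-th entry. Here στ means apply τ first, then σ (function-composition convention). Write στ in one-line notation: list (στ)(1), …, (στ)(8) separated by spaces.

3 6 8 5 1 4 2 7

Chase each element through τ then σ: 1 → 6 → 3; 2 → 3 → 6; 3 → 8 → 8; 4 → 7 → 5; 5 → 4 → 1; 6 → 1 → 4; 7 → 5 → 2; 8 → 2 → 7.
So στ in one-line form is 3 6 8 5 1 4 2 7.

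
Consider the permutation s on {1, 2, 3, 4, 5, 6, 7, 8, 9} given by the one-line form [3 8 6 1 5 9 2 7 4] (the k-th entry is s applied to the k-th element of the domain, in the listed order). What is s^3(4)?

6

Tracing 4 → 1 → … returns to 4 after 5 steps, so 4 lies in a 5-cycle (1, 3, 6, 9, 4).
Advancing 3 steps from 4: 4 → 1 → 3 → 6.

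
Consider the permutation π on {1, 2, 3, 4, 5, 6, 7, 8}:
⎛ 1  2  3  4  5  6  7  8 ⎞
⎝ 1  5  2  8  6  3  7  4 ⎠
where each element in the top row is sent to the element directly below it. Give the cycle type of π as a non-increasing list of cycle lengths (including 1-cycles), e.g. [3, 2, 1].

[4, 2, 1, 1]

The disjoint cycles are (1)(2 5 6 3)(4 8)(7), with lengths 4, 2, 1, 1 in non-increasing order.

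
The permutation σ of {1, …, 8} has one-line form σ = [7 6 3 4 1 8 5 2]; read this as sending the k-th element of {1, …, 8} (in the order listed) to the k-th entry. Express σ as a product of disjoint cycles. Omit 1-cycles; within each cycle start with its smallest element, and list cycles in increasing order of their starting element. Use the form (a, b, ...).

Start at 1 and follow images: 1 → 7 → 5 → 1, giving the cycle (1, 7, 5).
Repeating from the next unused element and collecting all non-trivial cycles gives (1, 7, 5)(2, 6, 8).

(1, 7, 5)(2, 6, 8)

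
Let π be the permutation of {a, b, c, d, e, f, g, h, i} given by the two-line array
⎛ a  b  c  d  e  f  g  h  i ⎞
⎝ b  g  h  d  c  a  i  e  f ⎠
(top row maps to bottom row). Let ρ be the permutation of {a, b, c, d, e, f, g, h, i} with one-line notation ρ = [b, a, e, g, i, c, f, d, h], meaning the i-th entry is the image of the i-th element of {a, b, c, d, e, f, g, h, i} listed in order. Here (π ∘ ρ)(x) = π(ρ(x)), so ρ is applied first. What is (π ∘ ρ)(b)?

First apply ρ: ρ(b) = a, then π(a) = b. Thus (π ∘ ρ)(b) = b.

b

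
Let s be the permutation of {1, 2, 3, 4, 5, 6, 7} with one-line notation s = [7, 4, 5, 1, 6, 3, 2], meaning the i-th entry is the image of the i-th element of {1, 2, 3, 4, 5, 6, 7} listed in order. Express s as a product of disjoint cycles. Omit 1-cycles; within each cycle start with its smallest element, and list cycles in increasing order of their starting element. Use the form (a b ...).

(1 7 2 4)(3 5 6)

From 1: 1 → 7 → 2 → 4 → 1, closing the cycle (1 7 2 4).
Continuing from each remaining unvisited element yields (1 7 2 4)(3 5 6).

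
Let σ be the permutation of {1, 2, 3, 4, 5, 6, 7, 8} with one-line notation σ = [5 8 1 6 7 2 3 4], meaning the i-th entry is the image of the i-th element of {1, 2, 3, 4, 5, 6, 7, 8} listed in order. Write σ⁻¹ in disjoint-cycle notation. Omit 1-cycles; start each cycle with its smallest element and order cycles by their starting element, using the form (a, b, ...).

(1, 3, 7, 5)(2, 6, 4, 8)

First write σ in disjoint cycles: (1, 5, 7, 3)(2, 8, 4, 6).
The inverse reverses every cycle; in canonical form, σ⁻¹ = (1, 3, 7, 5)(2, 6, 4, 8).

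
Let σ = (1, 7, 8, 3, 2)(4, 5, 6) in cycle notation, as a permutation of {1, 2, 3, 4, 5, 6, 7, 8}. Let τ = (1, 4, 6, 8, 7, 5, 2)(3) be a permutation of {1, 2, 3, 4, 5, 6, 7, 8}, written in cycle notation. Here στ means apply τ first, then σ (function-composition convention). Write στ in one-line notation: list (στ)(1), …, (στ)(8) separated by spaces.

For each element, apply τ then σ: 1 → 4 → 5; 2 → 1 → 7; 3 → 3 → 2; 4 → 6 → 4; 5 → 2 → 1; 6 → 8 → 3; 7 → 5 → 6; 8 → 7 → 8.
So στ in one-line form is 5 7 2 4 1 3 6 8.

5 7 2 4 1 3 6 8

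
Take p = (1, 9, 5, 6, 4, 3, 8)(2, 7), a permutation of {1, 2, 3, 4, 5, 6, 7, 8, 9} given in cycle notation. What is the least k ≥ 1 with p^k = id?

14

The disjoint cycles have lengths 7, 2.
The order is lcm(7, 2) = 14.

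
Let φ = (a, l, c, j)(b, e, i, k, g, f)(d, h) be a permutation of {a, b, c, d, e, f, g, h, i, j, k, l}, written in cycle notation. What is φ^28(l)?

l lies in the 4-cycle (a, l, c, j).
Powers repeat with period 4 on this cycle, and 28 mod 4 = 0, so φ^28(l) = φ^0(l).
So φ^28(l) = l.

l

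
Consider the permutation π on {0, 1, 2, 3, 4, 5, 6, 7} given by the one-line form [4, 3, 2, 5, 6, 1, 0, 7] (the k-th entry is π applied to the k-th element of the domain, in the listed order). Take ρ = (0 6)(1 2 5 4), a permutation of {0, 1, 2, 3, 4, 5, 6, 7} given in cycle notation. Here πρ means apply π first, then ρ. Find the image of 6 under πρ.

6

First apply π: π(6) = 0, then ρ(0) = 6. Thus (πρ)(6) = 6.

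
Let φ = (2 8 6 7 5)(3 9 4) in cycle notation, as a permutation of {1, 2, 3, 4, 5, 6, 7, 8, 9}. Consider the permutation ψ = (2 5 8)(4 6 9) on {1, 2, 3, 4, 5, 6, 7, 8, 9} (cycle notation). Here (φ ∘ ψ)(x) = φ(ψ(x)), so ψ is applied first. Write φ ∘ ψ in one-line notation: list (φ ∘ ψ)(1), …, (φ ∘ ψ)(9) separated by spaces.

1 2 9 7 6 4 5 8 3

For each element, apply ψ then φ: 1 → 1 → 1; 2 → 5 → 2; 3 → 3 → 9; 4 → 6 → 7; 5 → 8 → 6; 6 → 9 → 4; 7 → 7 → 5; 8 → 2 → 8; 9 → 4 → 3.
So φ ∘ ψ in one-line form is 1 2 9 7 6 4 5 8 3.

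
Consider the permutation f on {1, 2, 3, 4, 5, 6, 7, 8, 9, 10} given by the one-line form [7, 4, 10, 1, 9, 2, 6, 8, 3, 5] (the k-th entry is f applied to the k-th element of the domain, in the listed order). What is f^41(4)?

1

Tracing 4 → 1 → … returns to 4 after 5 steps, so 4 lies in a 5-cycle (1 7 6 2 4).
On a 5-cycle, f^5 is the identity, so f^41 = f^1 there (41 ≡ 1 mod 5).
Stepping 1 place around the cycle: 4 → 1.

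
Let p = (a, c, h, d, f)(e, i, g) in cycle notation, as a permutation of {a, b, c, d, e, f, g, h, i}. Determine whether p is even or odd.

even

The cycle lengths are 5, 3, 1.
A cycle is odd iff its length is even; p has 0 even-length cycles, so sgn(p) = (−1)^0 and p is even.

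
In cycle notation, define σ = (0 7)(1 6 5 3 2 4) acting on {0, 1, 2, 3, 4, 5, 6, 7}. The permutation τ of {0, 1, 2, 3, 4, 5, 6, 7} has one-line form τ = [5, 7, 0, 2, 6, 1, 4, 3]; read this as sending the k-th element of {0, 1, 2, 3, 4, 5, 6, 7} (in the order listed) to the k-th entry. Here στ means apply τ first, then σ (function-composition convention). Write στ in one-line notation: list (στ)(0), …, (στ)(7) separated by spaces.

3 0 7 4 5 6 1 2

Chase each element through τ then σ: 0 → 5 → 3; 1 → 7 → 0; 2 → 0 → 7; 3 → 2 → 4; 4 → 6 → 5; 5 → 1 → 6; 6 → 4 → 1; 7 → 3 → 2.
So στ in one-line form is 3 0 7 4 5 6 1 2.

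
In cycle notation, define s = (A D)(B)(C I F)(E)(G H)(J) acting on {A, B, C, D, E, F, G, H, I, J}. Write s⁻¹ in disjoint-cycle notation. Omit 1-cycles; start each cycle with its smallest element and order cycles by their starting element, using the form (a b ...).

(A D)(C F I)(G H)

Inverting a permutation written in cycle notation just reverses the order within every cycle.
After reversing and putting each cycle's least element first, s⁻¹ = (A D)(C F I)(G H).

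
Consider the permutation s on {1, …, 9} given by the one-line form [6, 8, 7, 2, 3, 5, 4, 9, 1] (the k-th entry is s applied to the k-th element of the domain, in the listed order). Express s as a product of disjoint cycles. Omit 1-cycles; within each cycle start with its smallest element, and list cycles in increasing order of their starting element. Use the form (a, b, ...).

(1, 6, 5, 3, 7, 4, 2, 8, 9)

From 1: 1 → 6 → 5 → 3 → 7 → 4 → 2 → 8 → 9 → 1, closing the cycle (1, 6, 5, 3, 7, 4, 2, 8, 9).
Repeating from the next unused element and collecting all non-trivial cycles gives (1, 6, 5, 3, 7, 4, 2, 8, 9).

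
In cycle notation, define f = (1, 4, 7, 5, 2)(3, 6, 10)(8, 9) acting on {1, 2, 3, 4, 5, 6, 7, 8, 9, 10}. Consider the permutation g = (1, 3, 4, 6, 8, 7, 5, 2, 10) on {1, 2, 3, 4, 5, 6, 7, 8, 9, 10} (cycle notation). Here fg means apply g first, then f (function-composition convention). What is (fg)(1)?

First apply g: g(1) = 3, then f(3) = 6. Thus (fg)(1) = 6.

6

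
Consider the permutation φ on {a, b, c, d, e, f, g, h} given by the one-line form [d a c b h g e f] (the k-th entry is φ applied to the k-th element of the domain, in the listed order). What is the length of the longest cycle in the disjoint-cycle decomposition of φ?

Decomposing into disjoint cycles gives (a, d, b)(e, h, f, g); the longest has length 4.

4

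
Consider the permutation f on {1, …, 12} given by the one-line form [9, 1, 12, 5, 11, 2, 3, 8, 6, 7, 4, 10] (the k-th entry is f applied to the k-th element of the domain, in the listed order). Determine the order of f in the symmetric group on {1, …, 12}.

12

Decomposing into disjoint cycles gives cycle lengths 4, 4, 3, 1.
Since disjoint cycles commute, ord(f) = lcm(4, 4, 3) = 12.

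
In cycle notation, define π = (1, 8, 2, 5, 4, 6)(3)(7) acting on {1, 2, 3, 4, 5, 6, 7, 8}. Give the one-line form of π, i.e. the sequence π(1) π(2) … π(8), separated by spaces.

Image by image: 1→8, 2→5, 3→3, 4→6, 5→4, 6→1, 7→7, 8→2.
Listing these in domain order gives 8 5 3 6 4 1 7 2.

8 5 3 6 4 1 7 2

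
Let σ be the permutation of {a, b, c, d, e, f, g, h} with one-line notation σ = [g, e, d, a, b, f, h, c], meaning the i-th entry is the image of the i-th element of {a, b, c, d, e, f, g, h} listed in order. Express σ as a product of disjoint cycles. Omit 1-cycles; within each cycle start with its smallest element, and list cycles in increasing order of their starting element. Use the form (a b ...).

Iterating σ from a gives a → g → h → c → d → a; that is the 5-cycle (a g h c d).
Continuing from each remaining unvisited element yields (a g h c d)(b e).

(a g h c d)(b e)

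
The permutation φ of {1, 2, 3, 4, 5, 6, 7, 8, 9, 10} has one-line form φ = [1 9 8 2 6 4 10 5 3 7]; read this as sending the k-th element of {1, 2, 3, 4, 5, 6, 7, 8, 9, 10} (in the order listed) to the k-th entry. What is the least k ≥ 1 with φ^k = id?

14

Writing φ as disjoint cycles, the cycle lengths are 7, 2, 1.
The order of φ is the least common multiple of its cycle lengths: lcm(7, 2) = 14.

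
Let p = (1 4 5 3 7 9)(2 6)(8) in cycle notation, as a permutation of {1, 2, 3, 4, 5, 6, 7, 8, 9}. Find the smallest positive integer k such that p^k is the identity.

The disjoint cycles have lengths 6, 2, 1.
Since disjoint cycles commute, ord(p) = lcm(6, 2) = 6.

6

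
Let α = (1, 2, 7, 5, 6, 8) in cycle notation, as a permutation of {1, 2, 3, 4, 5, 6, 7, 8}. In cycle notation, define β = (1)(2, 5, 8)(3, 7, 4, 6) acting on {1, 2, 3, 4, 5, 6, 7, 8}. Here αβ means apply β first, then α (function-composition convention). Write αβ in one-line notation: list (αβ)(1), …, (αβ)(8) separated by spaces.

2 6 5 8 1 3 4 7

For each element, apply β then α: 1 → 1 → 2; 2 → 5 → 6; 3 → 7 → 5; 4 → 6 → 8; 5 → 8 → 1; 6 → 3 → 3; 7 → 4 → 4; 8 → 2 → 7.
Collecting the images, αβ = [2 6 5 8 1 3 4 7].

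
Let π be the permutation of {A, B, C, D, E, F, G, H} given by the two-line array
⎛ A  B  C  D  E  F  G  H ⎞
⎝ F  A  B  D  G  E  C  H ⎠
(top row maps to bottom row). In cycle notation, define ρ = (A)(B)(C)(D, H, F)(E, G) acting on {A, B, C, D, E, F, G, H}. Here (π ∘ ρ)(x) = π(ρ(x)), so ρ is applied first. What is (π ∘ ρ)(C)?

B

ρ(C) = C, then π(C) = B; composing gives (π ∘ ρ)(C) = B.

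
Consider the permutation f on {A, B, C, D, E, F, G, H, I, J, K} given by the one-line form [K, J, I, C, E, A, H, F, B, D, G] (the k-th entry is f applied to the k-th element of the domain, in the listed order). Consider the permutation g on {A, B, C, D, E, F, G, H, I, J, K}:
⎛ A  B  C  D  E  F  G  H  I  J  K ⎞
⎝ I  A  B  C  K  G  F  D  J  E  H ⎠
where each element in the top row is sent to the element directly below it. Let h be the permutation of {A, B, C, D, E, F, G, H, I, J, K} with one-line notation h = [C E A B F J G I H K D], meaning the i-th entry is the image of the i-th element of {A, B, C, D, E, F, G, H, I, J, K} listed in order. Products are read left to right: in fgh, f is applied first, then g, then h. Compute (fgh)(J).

Apply the permutations in order: f(J) = D, then g(D) = C, then h(C) = A. So (fgh)(J) = A.

A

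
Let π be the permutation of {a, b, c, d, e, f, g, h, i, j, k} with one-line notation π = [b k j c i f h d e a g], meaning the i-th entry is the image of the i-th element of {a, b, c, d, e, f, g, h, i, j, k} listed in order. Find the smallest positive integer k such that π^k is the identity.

8

Decomposing into disjoint cycles gives cycle lengths 8, 2, 1.
The order is lcm(8, 2) = 8.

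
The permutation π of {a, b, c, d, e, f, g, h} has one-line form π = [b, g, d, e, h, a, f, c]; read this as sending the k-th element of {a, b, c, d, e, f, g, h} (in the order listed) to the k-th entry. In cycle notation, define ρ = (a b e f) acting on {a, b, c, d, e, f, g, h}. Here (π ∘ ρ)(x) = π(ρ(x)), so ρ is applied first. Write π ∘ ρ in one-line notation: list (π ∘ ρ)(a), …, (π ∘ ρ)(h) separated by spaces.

g h d e a b f c

(π ∘ ρ)(x) = π(ρ(x)). Computing each image: π(ρ(a)) = π(b) = g, π(ρ(b)) = π(e) = h, π(ρ(c)) = π(c) = d, π(ρ(d)) = π(d) = e, π(ρ(e)) = π(f) = a, π(ρ(f)) = π(a) = b, π(ρ(g)) = π(g) = f, π(ρ(h)) = π(h) = c.
Hence π ∘ ρ = [g h d e a b f c].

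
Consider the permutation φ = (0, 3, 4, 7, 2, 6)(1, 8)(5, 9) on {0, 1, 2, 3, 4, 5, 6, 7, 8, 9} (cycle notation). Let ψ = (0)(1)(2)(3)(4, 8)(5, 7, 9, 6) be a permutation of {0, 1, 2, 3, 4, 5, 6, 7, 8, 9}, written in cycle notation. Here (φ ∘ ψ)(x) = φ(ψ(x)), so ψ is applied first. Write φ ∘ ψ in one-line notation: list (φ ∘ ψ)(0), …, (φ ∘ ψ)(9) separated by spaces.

3 8 6 4 1 2 9 5 7 0

Chase each element through ψ then φ: 0 → 0 → 3; 1 → 1 → 8; 2 → 2 → 6; 3 → 3 → 4; 4 → 8 → 1; 5 → 7 → 2; 6 → 5 → 9; 7 → 9 → 5; 8 → 4 → 7; 9 → 6 → 0.
Collecting the images, φ ∘ ψ = [3 8 6 4 1 2 9 5 7 0].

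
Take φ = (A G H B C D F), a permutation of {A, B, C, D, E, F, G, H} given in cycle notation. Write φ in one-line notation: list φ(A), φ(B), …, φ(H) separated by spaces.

Image by image: A→G, B→C, C→D, D→F, E→E, F→A, G→H, H→B.
So the one-line form is G C D F E A H B.

G C D F E A H B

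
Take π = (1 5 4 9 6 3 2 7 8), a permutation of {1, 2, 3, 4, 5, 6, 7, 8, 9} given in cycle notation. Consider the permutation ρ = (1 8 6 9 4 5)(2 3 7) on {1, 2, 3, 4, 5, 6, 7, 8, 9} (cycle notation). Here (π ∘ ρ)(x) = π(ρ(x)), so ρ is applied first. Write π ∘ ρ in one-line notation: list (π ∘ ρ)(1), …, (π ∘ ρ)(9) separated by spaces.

For each element, apply ρ then π: 1 → 8 → 1; 2 → 3 → 2; 3 → 7 → 8; 4 → 5 → 4; 5 → 1 → 5; 6 → 9 → 6; 7 → 2 → 7; 8 → 6 → 3; 9 → 4 → 9.
So π ∘ ρ in one-line form is 1 2 8 4 5 6 7 3 9.

1 2 8 4 5 6 7 3 9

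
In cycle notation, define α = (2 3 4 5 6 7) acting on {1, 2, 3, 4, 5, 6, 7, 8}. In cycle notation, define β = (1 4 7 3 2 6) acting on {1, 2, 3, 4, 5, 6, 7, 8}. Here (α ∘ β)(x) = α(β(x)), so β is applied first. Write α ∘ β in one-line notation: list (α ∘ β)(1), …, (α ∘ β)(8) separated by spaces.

5 7 3 2 6 1 4 8

Chase each element through β then α: 1 → 4 → 5; 2 → 6 → 7; 3 → 2 → 3; 4 → 7 → 2; 5 → 5 → 6; 6 → 1 → 1; 7 → 3 → 4; 8 → 8 → 8.
So α ∘ β in one-line form is 5 7 3 2 6 1 4 8.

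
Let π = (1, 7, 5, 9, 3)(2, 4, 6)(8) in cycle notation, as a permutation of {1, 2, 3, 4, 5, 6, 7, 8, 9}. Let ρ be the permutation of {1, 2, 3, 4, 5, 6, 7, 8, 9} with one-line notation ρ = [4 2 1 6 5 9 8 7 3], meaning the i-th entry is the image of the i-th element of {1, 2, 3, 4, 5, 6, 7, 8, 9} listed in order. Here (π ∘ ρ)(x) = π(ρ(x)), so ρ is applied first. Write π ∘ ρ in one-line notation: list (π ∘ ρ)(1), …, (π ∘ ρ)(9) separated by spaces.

6 4 7 2 9 3 8 5 1

For each element, apply ρ then π: 1 → 4 → 6; 2 → 2 → 4; 3 → 1 → 7; 4 → 6 → 2; 5 → 5 → 9; 6 → 9 → 3; 7 → 8 → 8; 8 → 7 → 5; 9 → 3 → 1.
So π ∘ ρ in one-line form is 6 4 7 2 9 3 8 5 1.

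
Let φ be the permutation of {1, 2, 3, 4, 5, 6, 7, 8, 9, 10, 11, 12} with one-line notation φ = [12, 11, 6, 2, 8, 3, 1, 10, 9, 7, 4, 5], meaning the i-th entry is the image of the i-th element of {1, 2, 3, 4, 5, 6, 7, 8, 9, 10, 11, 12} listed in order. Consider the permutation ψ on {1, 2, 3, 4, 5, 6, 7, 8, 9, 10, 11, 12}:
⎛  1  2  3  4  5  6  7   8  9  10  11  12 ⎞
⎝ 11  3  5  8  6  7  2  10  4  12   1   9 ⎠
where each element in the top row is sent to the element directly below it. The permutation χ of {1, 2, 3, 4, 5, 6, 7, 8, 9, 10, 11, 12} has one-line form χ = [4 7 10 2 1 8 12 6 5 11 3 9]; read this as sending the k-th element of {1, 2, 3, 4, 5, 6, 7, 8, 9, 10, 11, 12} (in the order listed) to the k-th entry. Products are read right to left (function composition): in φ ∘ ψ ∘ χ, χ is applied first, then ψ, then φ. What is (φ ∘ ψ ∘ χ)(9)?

3

(φ ∘ ψ ∘ χ)(9) = φ(ψ(χ(9))). χ(9) = 5, then ψ(5) = 6, then φ(6) = 3, so the result is 3.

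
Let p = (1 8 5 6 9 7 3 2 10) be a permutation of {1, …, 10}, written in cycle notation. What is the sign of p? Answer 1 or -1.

1

The cycle lengths are 9, 1.
A cycle is odd iff its length is even; p has 0 even-length cycles, so sgn(p) = (−1)^0 and p is even.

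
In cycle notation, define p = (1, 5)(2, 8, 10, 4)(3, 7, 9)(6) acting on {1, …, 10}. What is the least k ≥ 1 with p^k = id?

The cycle type of p is (4, 3, 2, 1).
The order is lcm(4, 3, 2) = 12.

12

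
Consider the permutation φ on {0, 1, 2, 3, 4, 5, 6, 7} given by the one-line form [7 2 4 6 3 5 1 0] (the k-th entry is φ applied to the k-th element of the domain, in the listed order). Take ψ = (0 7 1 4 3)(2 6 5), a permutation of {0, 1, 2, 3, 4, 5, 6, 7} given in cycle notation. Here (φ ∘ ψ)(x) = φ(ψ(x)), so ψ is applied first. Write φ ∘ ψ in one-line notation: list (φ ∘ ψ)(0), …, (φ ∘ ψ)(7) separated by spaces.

For each element, apply ψ then φ: 0 → 7 → 0; 1 → 4 → 3; 2 → 6 → 1; 3 → 0 → 7; 4 → 3 → 6; 5 → 2 → 4; 6 → 5 → 5; 7 → 1 → 2.
So φ ∘ ψ in one-line form is 0 3 1 7 6 4 5 2.

0 3 1 7 6 4 5 2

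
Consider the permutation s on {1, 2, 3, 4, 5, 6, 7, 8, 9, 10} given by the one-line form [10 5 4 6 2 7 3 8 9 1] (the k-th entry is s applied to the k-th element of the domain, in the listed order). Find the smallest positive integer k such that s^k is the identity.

4

Decomposing into disjoint cycles gives cycle lengths 4, 2, 2, 1, 1.
Since disjoint cycles commute, ord(s) = lcm(4, 2, 2) = 4.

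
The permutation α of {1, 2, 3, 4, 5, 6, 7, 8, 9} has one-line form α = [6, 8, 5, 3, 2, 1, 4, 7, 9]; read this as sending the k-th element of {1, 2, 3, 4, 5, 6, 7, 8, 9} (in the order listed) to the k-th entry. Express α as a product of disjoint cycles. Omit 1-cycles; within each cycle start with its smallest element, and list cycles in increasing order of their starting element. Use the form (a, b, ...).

(1, 6)(2, 8, 7, 4, 3, 5)

From 1: 1 → 6 → 1, closing the cycle (1, 6).
Continuing from each remaining unvisited element yields (1, 6)(2, 8, 7, 4, 3, 5).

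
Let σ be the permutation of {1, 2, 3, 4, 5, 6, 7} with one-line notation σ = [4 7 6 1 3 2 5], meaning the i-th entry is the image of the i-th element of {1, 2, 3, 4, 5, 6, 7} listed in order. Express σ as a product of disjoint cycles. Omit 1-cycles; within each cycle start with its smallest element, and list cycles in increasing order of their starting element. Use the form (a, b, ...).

(1, 4)(2, 7, 5, 3, 6)

From 1: 1 → 4 → 1, closing the cycle (1, 4).
Repeating from the next unused element and collecting all non-trivial cycles gives (1, 4)(2, 7, 5, 3, 6).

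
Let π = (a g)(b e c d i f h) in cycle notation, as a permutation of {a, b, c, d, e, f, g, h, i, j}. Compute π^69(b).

b lies in the 7-cycle (b e c d i f h).
Powers repeat with period 7 on this cycle, and 69 mod 7 = 6, so π^69(b) = π^6(b).
Stepping 6 places around the cycle: b → e → c → d → i → f → h.

h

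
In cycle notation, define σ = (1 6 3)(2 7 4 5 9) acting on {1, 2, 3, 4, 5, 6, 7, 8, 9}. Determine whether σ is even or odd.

The cycle lengths are 5, 3, 1.
A cycle is odd iff its length is even; σ has 0 even-length cycles, so sgn(σ) = (−1)^0 and σ is even.

even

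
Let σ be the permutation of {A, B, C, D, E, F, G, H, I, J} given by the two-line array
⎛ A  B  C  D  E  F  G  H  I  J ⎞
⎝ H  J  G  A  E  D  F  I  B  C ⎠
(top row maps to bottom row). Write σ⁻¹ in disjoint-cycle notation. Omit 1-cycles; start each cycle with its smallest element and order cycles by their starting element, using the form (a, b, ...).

First write σ in disjoint cycles: (A, H, I, B, J, C, G, F, D).
Reversing each cycle (and rotating so the smallest element leads) gives σ⁻¹ = (A, D, F, G, C, J, B, I, H).

(A, D, F, G, C, J, B, I, H)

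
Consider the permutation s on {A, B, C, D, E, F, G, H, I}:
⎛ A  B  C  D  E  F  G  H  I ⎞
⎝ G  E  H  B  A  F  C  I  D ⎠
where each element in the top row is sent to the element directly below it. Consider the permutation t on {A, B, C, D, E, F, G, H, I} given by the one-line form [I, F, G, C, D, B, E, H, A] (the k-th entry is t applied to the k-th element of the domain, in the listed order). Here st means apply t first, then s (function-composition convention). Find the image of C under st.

t(C) = G, then s(G) = C; composing gives (st)(C) = C.

C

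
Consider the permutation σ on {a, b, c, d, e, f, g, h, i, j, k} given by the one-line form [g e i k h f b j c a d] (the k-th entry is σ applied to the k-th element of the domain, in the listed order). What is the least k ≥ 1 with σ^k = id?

The disjoint-cycle form of σ has cycle lengths 6, 2, 2, 1.
Since disjoint cycles commute, ord(σ) = lcm(6, 2, 2) = 6.

6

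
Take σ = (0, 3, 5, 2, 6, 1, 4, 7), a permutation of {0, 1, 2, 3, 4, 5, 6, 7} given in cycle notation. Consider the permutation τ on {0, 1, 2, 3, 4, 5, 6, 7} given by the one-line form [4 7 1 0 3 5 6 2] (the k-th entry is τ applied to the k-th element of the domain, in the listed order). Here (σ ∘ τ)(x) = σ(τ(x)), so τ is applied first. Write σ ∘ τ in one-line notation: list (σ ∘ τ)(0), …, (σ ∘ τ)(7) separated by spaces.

7 0 4 3 5 2 1 6

(σ ∘ τ)(x) = σ(τ(x)). Computing each image: σ(τ(0)) = σ(4) = 7, σ(τ(1)) = σ(7) = 0, σ(τ(2)) = σ(1) = 4, σ(τ(3)) = σ(0) = 3, σ(τ(4)) = σ(3) = 5, σ(τ(5)) = σ(5) = 2, σ(τ(6)) = σ(6) = 1, σ(τ(7)) = σ(2) = 6.
Hence σ ∘ τ = [7 0 4 3 5 2 1 6].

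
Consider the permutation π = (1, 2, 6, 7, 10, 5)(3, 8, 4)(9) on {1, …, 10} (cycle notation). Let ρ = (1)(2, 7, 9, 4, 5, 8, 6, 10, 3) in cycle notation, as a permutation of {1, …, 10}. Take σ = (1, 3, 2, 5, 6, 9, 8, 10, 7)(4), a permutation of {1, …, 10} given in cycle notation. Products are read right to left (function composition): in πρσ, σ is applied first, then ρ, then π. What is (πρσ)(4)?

Chase 4: σ(4) = 4; ρ(4) = 5; π(5) = 1. Hence (πρσ)(4) = 1.

1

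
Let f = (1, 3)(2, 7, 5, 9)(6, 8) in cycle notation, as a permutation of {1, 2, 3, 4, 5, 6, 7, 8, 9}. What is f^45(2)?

2 lies in the 4-cycle (2, 7, 5, 9).
Since the cycle has length 4, f^45 acts on it the same as f^1 (45 mod 4 = 1).
Advancing 1 step from 2: 2 → 7.

7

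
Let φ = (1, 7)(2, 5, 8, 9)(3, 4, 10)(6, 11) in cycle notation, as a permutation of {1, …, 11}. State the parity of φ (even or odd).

The cycle lengths are 4, 3, 2, 2.
A cycle is odd iff its length is even; φ has 3 even-length cycles, so sgn(φ) = (−1)^3 and φ is odd.

odd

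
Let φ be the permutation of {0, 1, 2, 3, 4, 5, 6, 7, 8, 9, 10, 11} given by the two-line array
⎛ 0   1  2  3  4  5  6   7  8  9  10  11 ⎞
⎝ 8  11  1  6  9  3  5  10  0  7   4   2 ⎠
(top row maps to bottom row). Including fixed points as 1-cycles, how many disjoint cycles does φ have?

The cycle decomposition is (0 8)(1 11 2)(3 6 5)(4 9 7 10), which has 4 cycles (counting 1-cycles).

4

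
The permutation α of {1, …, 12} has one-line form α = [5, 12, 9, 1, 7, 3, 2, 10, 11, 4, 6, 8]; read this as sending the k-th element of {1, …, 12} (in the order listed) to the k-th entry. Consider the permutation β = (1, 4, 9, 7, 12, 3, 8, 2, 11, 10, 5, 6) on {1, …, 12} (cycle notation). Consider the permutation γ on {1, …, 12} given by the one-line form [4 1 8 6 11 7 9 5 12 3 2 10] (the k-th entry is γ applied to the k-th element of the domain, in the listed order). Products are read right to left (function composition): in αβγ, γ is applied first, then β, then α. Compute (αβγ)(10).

(αβγ)(10) = α(β(γ(10))). γ(10) = 3, then β(3) = 8, then α(8) = 10, so the result is 10.

10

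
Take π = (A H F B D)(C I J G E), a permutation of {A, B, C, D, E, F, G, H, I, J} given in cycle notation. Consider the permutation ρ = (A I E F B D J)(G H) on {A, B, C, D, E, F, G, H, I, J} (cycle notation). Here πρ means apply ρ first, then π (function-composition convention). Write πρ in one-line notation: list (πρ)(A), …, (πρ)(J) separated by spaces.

J A I G B D F E C H

Chase each element through ρ then π: A → I → J; B → D → A; C → C → I; D → J → G; E → F → B; F → B → D; G → H → F; H → G → E; I → E → C; J → A → H.
Collecting the images, πρ = [J A I G B D F E C H].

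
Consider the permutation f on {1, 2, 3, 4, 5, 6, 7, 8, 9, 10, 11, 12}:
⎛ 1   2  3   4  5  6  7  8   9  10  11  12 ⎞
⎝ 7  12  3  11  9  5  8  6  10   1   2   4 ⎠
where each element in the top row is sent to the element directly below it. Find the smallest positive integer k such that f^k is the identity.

28

The disjoint-cycle form of f has cycle lengths 7, 4, 1.
The order is lcm(7, 4) = 28.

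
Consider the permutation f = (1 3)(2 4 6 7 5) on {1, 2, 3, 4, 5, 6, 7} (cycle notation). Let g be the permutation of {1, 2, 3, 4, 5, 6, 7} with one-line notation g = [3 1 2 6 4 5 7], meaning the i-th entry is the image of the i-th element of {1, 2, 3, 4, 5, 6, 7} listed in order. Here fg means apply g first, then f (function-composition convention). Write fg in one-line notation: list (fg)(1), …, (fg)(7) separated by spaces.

(fg)(x) = f(g(x)). Computing each image: f(g(1)) = f(3) = 1, f(g(2)) = f(1) = 3, f(g(3)) = f(2) = 4, f(g(4)) = f(6) = 7, f(g(5)) = f(4) = 6, f(g(6)) = f(5) = 2, f(g(7)) = f(7) = 5.
Hence fg = [1 3 4 7 6 2 5].

1 3 4 7 6 2 5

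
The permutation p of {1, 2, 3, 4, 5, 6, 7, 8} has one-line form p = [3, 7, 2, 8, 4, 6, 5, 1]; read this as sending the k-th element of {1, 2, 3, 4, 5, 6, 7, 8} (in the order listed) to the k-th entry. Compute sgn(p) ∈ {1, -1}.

In disjoint-cycle form the cycle lengths are 7, 1.
A cycle of length ℓ contributes ℓ−1 transpositions, so p is a product of 6 transpositions — even.

1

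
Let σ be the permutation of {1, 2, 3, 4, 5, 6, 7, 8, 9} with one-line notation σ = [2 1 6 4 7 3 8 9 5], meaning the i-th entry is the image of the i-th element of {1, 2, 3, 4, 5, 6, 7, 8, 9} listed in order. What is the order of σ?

4

Decomposing into disjoint cycles gives cycle lengths 4, 2, 2, 1.
The order is lcm(4, 2, 2) = 4.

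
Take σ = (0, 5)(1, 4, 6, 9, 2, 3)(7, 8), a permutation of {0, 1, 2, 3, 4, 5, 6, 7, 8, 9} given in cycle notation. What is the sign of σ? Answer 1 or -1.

-1

The cycle lengths are 6, 2, 2.
A cycle of length ℓ contributes ℓ−1 transpositions, so σ is a product of 5 + 1 + 1 = 7 transpositions — odd.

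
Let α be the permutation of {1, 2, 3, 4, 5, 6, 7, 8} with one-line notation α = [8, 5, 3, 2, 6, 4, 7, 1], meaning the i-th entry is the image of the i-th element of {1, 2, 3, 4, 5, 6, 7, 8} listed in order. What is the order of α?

4

Writing α as disjoint cycles, the cycle lengths are 4, 2, 1, 1.
The order of α is the least common multiple of its cycle lengths: lcm(4, 2) = 4.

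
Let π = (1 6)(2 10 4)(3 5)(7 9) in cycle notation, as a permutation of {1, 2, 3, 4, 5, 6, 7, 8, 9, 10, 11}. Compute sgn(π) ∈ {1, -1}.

-1

The cycle lengths are 3, 2, 2, 2, 1, 1.
A cycle of length ℓ contributes ℓ−1 transpositions, so π is a product of 2 + 1 + 1 + 1 = 5 transpositions — odd.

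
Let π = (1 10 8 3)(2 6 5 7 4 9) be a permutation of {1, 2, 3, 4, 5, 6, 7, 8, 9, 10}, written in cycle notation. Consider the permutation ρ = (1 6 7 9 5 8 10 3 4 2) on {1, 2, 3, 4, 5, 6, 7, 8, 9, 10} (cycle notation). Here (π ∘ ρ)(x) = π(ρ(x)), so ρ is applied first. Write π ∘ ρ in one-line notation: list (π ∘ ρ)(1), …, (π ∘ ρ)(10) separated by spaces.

5 10 9 6 3 4 2 8 7 1

(π ∘ ρ)(x) = π(ρ(x)). Computing each image: π(ρ(1)) = π(6) = 5, π(ρ(2)) = π(1) = 10, π(ρ(3)) = π(4) = 9, π(ρ(4)) = π(2) = 6, π(ρ(5)) = π(8) = 3, π(ρ(6)) = π(7) = 4, π(ρ(7)) = π(9) = 2, π(ρ(8)) = π(10) = 8, π(ρ(9)) = π(5) = 7, π(ρ(10)) = π(3) = 1.
Hence π ∘ ρ = [5 10 9 6 3 4 2 8 7 1].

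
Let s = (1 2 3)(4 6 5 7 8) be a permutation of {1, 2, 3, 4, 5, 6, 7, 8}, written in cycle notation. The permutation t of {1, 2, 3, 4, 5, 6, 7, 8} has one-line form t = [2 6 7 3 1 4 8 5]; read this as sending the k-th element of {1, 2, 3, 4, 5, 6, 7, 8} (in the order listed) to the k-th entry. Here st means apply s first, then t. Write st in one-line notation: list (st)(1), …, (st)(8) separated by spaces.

For each element, apply s then t: 1 → 2 → 6; 2 → 3 → 7; 3 → 1 → 2; 4 → 6 → 4; 5 → 7 → 8; 6 → 5 → 1; 7 → 8 → 5; 8 → 4 → 3.
So st in one-line form is 6 7 2 4 8 1 5 3.

6 7 2 4 8 1 5 3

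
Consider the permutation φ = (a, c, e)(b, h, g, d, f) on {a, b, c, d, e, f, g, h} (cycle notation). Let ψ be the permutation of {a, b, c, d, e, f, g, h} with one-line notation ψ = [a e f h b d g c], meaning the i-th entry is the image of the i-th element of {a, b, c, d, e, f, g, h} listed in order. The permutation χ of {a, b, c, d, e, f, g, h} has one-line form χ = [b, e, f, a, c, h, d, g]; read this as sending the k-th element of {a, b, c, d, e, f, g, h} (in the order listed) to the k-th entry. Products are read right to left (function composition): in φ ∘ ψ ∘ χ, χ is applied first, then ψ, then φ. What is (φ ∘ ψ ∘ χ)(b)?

h

Chase b: χ(b) = e; ψ(e) = b; φ(b) = h. Hence (φ ∘ ψ ∘ χ)(b) = h.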